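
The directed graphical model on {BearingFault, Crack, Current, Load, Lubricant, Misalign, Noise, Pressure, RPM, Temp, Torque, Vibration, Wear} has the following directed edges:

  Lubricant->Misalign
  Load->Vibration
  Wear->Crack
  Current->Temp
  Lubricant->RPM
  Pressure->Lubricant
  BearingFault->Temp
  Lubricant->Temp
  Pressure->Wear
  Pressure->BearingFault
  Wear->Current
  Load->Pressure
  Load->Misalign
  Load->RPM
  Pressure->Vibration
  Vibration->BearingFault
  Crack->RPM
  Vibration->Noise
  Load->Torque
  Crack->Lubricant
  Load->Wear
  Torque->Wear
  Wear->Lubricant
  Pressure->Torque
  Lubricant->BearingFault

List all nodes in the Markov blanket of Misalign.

By definition, MB(Misalign) is built from Misalign's parents, Misalign's children, and the co-parents of Misalign.
Ch(Misalign) = {}.
Misalign has parents Load, Lubricant.
With no children, Misalign has no spouses; the co-parent set is empty.
Union: {Load, Lubricant} ∪ {} ∪ {} = {Load, Lubricant}.

{Load, Lubricant}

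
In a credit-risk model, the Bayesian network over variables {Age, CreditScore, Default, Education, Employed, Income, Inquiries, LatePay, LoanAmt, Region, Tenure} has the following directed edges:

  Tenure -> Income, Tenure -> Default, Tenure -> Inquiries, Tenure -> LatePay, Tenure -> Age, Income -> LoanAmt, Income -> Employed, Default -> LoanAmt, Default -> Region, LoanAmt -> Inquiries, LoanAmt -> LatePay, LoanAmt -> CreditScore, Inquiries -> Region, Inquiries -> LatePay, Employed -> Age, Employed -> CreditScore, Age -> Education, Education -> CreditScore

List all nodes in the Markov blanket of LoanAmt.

{CreditScore, Default, Education, Employed, Income, Inquiries, LatePay, Tenure}

The Markov blanket of a node is its parents, its children, and the other parents of its children.
Pa(LoanAmt) = {Default, Income}.
LoanAmt's children: CreditScore, Inquiries, LatePay.
Parents of each child, excluding LoanAmt:
  Inquiries's other parent is Tenure.
  parents(LatePay) \ {LoanAmt} = {Inquiries, Tenure}.
  CreditScore's other parents are Education, Employed.
MB(LoanAmt) = {CreditScore, Default, Education, Employed, Income, Inquiries, LatePay, Tenure}.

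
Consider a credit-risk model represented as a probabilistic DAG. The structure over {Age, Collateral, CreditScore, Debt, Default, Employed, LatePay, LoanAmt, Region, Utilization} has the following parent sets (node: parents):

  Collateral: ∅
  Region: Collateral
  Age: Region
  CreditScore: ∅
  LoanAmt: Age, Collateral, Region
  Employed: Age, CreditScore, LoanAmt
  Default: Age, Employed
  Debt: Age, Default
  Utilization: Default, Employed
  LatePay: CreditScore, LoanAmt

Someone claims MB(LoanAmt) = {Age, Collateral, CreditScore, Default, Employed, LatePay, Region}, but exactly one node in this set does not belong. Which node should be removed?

LoanAmt's parents: Age, Collateral, Region.
LoanAmt has children Employed, LatePay.
Co-parents of LoanAmt (other parents of its children):
  parents(Employed) \ {LoanAmt} = {Age, CreditScore}.
  parents(LatePay) \ {LoanAmt} = {CreditScore}.
MB(LoanAmt) = {Age, Collateral, CreditScore, Employed, LatePay, Region}.
Default is neither a parent, child, nor co-parent of LoanAmt, so it does not belong.

Default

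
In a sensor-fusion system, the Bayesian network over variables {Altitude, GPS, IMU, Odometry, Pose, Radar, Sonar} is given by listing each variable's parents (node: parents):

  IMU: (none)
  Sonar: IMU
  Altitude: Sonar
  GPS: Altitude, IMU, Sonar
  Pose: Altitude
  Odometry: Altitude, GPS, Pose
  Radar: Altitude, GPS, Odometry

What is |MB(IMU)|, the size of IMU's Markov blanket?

3

Ch(IMU) = {GPS, Sonar}.
IMU's parents: none.
Other parents of IMU's children:
  Sonar: —
  GPS: Altitude, Sonar
MB(IMU) = {Altitude, GPS, Sonar}, which has 3 nodes.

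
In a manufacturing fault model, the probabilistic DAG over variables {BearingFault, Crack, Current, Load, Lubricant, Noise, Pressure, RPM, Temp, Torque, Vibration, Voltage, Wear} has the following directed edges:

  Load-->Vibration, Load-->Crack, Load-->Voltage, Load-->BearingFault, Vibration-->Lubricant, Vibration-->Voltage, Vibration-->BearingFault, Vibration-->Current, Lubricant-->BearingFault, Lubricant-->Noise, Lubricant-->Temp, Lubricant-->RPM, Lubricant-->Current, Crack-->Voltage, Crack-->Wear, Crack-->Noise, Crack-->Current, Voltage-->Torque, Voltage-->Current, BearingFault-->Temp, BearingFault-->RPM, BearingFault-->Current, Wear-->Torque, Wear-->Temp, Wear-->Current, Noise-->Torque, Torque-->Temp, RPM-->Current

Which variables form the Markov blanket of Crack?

{BearingFault, Current, Load, Lubricant, Noise, RPM, Vibration, Voltage, Wear}

Crack's parents: Load.
Crack has children Current, Noise, Voltage, Wear.
For each child, the remaining parents (spouses of Crack):
  Voltage's other parents are Load, Vibration.
  Wear: no additional parents.
  parents(Noise) \ {Crack} = {Lubricant}.
  parents(Current) \ {Crack} = {BearingFault, Lubricant, RPM, Vibration, Voltage, Wear}.
Union: {Load} ∪ {Current, Noise, Voltage, Wear} ∪ {BearingFault, Load, Lubricant, RPM, Vibration, Voltage, Wear} = {BearingFault, Current, Load, Lubricant, Noise, RPM, Vibration, Voltage, Wear}.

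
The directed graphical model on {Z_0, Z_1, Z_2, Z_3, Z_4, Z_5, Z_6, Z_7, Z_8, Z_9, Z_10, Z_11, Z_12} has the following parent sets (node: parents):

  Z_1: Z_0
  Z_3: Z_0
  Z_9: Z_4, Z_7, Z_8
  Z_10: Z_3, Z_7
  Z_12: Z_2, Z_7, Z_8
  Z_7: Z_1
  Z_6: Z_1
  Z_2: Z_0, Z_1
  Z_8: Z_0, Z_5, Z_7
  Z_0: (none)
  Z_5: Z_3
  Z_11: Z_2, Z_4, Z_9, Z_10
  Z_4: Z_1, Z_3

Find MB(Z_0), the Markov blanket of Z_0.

Recall MB(v) = parents ∪ children ∪ spouses, where spouses are the other parents of v's children.
Pa(Z_0) = {}.
Ch(Z_0) = {Z_1, Z_2, Z_3, Z_8}.
Parents of each child, excluding Z_0:
  Z_1 has no other parent.
  Z_2's other parent is Z_1.
  Z_3: no additional parents.
  Z_8 also has parents Z_5, Z_7.
Taking the union gives {Z_1, Z_2, Z_3, Z_5, Z_7, Z_8}.

{Z_1, Z_2, Z_3, Z_5, Z_7, Z_8}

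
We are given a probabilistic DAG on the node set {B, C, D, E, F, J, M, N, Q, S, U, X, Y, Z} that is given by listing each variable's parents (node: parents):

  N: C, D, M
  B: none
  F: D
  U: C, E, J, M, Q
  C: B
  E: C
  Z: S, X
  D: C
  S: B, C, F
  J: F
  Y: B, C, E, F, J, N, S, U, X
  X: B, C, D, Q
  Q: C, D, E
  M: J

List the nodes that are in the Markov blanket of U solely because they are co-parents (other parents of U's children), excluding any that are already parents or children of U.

Children of U: Y.
  Y's other parents are B, C, E, F, J, N, S, X.
Excluding nodes already adjacent to U (C, E, J, M, Q, Y), the co-parent-only contribution is {B, F, N, S, X}.

{B, F, N, S, X}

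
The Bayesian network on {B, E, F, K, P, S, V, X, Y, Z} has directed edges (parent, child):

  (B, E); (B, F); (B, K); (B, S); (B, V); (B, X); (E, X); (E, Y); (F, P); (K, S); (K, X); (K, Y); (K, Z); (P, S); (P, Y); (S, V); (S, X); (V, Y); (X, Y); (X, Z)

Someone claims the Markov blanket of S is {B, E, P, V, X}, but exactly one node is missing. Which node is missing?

S has parents B, K, P.
S's children: V, X.
For each child, the remaining parents (spouses of S):
  parents(V) \ {S} = {B}.
  parents(X) \ {S} = {B, E, K}.
MB(S) = {B, E, K, P, V, X}.
Comparing with the claimed set, K is missing.

K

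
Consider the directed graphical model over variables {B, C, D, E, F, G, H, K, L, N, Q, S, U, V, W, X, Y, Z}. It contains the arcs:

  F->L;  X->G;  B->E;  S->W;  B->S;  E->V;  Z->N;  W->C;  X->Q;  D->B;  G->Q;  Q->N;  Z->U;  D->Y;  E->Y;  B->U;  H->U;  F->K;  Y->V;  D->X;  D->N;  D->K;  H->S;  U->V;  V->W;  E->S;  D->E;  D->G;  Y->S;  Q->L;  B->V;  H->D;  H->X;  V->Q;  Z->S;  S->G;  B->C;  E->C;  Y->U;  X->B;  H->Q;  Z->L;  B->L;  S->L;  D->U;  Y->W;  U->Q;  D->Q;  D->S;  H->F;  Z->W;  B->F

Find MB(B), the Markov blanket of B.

{C, D, E, F, H, L, Q, S, U, V, W, X, Y, Z}

By definition, MB(B) is built from B's parents, B's children, and the co-parents of B.
Children of B: C, E, F, L, S, U, V.
B's parents: D, X.
Parents of each child, excluding B:
  parents(E) \ {B} = {D}.
  U's other parents are D, H, Y, Z.
  S's other parents are D, E, H, Y, Z.
  parents(V) \ {B} = {E, U, Y}.
  F also has parent H.
  C also has parents E, W.
  parents(L) \ {B} = {F, Q, S, Z}.
So the Markov blanket of B is {C, D, E, F, H, L, Q, S, U, V, W, X, Y, Z}.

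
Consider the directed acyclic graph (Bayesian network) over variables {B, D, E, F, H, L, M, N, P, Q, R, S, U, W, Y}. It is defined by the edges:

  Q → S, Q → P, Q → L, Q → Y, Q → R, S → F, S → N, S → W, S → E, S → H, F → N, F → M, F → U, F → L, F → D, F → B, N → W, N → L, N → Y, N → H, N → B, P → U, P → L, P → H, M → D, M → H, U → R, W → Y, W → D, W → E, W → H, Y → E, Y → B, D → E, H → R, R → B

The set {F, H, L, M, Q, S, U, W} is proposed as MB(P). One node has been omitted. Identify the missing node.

N

Recall MB(v) = parents ∪ children ∪ spouses, where spouses are the other parents of v's children.
P's parents: Q.
Children of P: H, L, U.
Co-parents of P (other parents of its children):
  parents(U) \ {P} = {F}.
  L also has parents F, N, Q.
  parents(H) \ {P} = {M, N, S, W}.
MB(P) = {F, H, L, M, N, Q, S, U, W}.
Comparing with the claimed set, N is missing.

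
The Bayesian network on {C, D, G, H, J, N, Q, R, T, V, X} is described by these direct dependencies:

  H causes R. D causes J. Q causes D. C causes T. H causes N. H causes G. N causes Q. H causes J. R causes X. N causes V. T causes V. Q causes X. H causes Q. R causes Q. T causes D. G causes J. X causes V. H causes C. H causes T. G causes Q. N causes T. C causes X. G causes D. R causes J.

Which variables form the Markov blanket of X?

{C, N, Q, R, T, V}

By definition, MB(X) is built from X's parents, X's children, and the co-parents of X.
Pa(X) = {C, Q, R}.
Children of X: V.
For each child, the remaining parents (spouses of X):
  V also has parents N, T.
MB(X) = {C, N, Q, R, T, V}.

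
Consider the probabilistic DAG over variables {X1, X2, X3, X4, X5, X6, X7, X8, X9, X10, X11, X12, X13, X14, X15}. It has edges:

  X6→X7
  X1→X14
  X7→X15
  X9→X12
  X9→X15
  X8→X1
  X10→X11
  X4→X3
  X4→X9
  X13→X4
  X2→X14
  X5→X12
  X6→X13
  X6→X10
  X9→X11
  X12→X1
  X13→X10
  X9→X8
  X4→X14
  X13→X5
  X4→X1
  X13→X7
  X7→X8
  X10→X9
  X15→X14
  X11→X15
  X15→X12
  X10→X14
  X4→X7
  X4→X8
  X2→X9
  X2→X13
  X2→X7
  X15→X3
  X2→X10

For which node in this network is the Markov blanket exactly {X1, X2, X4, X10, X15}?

The target node must have every member of {X1, X2, X4, X10, X15} as a parent, child, or co-parent, and no others.
Parents of X14: X1, X2, X4, X10, X15; children: none; co-parents: none.
These exactly cover the given set, so the node is X14.

X14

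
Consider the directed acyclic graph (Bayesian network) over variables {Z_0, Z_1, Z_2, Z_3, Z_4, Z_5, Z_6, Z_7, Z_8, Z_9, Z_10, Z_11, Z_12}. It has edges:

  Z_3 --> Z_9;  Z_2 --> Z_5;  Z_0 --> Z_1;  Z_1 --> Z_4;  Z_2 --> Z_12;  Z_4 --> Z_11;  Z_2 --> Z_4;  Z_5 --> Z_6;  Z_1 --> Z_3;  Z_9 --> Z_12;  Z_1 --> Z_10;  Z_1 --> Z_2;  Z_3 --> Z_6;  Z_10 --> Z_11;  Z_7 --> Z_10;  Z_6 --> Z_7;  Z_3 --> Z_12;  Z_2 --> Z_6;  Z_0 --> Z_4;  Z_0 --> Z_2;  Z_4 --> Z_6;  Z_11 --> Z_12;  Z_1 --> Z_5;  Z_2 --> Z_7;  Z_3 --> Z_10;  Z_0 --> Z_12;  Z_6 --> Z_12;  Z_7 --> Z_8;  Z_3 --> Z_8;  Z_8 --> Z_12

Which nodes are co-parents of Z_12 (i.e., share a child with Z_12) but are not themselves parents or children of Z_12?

{}

Z_12 has no children, so it has no co-parents. The set is empty.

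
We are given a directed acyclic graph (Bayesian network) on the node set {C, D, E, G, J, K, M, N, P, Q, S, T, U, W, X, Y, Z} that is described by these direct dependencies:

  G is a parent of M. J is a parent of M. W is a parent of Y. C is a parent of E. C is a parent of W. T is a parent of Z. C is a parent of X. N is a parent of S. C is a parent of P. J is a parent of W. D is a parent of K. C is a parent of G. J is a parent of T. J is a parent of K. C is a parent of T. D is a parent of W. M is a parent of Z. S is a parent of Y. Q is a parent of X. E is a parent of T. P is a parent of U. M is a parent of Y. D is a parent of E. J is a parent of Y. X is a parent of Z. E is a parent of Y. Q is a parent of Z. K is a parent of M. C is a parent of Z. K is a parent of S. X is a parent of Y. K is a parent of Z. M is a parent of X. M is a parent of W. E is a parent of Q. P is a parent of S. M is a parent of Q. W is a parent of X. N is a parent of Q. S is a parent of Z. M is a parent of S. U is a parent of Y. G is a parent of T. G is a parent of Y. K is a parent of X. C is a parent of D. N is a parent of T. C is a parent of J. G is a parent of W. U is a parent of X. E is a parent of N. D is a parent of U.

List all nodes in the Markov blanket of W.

{C, D, E, G, J, K, M, Q, S, U, X, Y}

W's children: X, Y.
Parents of W: C, D, G, J, M.
Co-parents of W (other parents of its children):
  X: C, K, M, Q, U
  Y: E, G, J, M, S, U, X
Union: {C, D, G, J, M} ∪ {X, Y} ∪ {C, E, G, J, K, M, Q, S, U, X} = {C, D, E, G, J, K, M, Q, S, U, X, Y}.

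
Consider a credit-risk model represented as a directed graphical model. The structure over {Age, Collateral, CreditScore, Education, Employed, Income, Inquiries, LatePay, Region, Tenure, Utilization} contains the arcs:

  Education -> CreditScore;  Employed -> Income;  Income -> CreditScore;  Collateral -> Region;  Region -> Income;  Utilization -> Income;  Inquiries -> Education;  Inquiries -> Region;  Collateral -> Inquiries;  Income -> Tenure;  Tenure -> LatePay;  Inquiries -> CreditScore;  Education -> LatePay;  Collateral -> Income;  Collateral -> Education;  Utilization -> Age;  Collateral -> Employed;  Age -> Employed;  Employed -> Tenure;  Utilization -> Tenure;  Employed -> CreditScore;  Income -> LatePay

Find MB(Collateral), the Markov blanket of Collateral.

{Age, Education, Employed, Income, Inquiries, Region, Utilization}

Pa(Collateral) = {}.
Ch(Collateral) = {Education, Employed, Income, Inquiries, Region}.
For each child, the remaining parents (spouses of Collateral):
  Inquiries: no additional parents.
  Education also has parent Inquiries.
  parents(Region) \ {Collateral} = {Inquiries}.
  Employed's other parent is Age.
  Income also has parents Employed, Region, Utilization.
MB(Collateral) = {Age, Education, Employed, Income, Inquiries, Region, Utilization}.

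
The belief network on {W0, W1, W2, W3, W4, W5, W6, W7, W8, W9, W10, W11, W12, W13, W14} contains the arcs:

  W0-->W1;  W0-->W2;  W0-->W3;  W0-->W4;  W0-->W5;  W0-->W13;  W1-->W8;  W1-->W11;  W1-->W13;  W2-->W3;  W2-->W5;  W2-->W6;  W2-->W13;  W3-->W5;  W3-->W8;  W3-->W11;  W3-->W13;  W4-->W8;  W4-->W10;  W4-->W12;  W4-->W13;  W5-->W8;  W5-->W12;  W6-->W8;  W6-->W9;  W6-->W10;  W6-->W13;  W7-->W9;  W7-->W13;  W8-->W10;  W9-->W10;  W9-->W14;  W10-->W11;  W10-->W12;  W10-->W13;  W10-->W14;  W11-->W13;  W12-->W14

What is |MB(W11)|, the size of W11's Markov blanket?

Recall MB(v) = parents ∪ children ∪ spouses, where spouses are the other parents of v's children.
Ch(W11) = {W13}.
Pa(W11) = {W1, W3, W10}.
Parents of each child, excluding W11:
  W13: W0, W1, W2, W3, W4, W6, W7, W10
MB(W11) = {W0, W1, W2, W3, W4, W6, W7, W10, W13}, which has 9 nodes.

9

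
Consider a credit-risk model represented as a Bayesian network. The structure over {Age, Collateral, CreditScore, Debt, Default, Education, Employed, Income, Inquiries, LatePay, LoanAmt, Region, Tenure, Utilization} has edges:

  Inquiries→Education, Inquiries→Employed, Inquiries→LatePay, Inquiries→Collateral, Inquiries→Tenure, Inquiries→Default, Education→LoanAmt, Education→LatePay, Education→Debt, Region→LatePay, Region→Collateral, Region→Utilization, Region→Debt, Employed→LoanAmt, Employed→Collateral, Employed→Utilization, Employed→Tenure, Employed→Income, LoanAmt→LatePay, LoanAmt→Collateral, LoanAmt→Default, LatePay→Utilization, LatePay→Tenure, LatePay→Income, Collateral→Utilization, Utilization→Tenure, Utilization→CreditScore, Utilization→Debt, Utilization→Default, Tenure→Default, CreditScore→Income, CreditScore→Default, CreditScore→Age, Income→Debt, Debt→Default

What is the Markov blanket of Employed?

{Collateral, CreditScore, Education, Income, Inquiries, LatePay, LoanAmt, Region, Tenure, Utilization}

Parents of Employed: Inquiries.
Children of Employed: Collateral, Income, LoanAmt, Tenure, Utilization.
Parents of each child, excluding Employed:
  LoanAmt also has parent Education.
  parents(Collateral) \ {Employed} = {Inquiries, LoanAmt, Region}.
  Utilization's other parents are Collateral, LatePay, Region.
  Tenure's other parents are Inquiries, LatePay, Utilization.
  Income also has parents CreditScore, LatePay.
MB(Employed) = {Collateral, CreditScore, Education, Income, Inquiries, LatePay, LoanAmt, Region, Tenure, Utilization}.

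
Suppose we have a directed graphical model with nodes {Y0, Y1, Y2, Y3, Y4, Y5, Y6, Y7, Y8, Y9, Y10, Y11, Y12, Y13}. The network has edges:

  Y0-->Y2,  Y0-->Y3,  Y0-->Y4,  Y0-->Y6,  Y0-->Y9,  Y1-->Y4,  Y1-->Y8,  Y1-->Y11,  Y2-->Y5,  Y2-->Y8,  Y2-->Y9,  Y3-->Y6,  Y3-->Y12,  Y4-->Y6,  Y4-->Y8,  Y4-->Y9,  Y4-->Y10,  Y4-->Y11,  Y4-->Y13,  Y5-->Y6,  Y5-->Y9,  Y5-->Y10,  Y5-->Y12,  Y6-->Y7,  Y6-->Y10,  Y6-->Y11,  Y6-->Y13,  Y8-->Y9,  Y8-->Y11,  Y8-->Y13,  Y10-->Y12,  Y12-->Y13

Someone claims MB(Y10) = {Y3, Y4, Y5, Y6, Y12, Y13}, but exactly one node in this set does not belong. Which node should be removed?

Y13

Ch(Y10) = {Y12}.
Pa(Y10) = {Y4, Y5, Y6}.
Other parents of Y10's children:
  parents(Y12) \ {Y10} = {Y3, Y5}.
MB(Y10) = {Y3, Y4, Y5, Y6, Y12}.
Y13 is neither a parent, child, nor co-parent of Y10, so it does not belong.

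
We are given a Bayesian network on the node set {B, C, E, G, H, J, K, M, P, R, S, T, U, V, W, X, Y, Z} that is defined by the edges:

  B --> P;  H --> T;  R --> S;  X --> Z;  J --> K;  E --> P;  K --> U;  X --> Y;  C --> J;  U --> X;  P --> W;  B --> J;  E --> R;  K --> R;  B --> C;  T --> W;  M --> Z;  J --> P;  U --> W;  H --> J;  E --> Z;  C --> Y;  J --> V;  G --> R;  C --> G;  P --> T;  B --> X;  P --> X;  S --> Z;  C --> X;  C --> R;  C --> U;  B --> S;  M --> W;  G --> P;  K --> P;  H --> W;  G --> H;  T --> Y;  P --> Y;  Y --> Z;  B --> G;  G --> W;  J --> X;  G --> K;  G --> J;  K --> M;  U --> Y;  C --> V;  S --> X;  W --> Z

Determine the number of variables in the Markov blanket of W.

A node's Markov blanket = Pa ∪ Ch ∪ (parents of Ch other than the node itself).
Pa(W) = {G, H, M, P, T, U}.
Ch(W) = {Z}.
Co-parents of W (other parents of its children):
  Z also has parents E, M, S, X, Y.
MB(W) = {E, G, H, M, P, S, T, U, X, Y, Z}, which has 11 nodes.

11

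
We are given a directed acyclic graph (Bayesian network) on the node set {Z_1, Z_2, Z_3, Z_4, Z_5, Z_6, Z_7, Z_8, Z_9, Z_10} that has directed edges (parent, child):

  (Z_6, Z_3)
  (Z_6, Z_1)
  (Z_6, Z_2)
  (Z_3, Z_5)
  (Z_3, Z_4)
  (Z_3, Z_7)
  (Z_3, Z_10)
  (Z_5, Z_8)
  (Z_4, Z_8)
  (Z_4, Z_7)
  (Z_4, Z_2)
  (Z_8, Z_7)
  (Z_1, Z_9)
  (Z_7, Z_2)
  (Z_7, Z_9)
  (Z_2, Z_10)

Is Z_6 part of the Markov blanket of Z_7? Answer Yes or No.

Z_6 is a co-parent of Z_7: both are parents of Z_2.
So Z_6 ∈ MB(Z_7).

Yes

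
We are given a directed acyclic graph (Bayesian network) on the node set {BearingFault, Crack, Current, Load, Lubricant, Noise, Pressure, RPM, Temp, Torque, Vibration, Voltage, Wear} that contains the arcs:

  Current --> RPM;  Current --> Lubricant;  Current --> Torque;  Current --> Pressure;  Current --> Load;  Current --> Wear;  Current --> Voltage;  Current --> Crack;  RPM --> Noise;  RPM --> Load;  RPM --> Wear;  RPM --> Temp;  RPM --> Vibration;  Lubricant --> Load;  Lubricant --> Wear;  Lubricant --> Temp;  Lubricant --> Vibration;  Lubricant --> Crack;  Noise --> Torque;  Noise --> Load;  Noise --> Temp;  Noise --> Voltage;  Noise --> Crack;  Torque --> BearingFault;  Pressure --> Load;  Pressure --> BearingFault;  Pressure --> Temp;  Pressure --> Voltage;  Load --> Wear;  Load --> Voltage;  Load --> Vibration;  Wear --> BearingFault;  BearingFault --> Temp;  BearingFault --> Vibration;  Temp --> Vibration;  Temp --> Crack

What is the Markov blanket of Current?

Children of Current: Crack, Load, Lubricant, Pressure, RPM, Torque, Voltage, Wear.
Current's parents: none.
Other parents of Current's children:
  RPM has no other parent.
  Lubricant: no additional parents.
  parents(Torque) \ {Current} = {Noise}.
  Pressure: no additional parents.
  parents(Load) \ {Current} = {Lubricant, Noise, Pressure, RPM}.
  parents(Wear) \ {Current} = {Load, Lubricant, RPM}.
  parents(Voltage) \ {Current} = {Load, Noise, Pressure}.
  Crack also has parents Lubricant, Noise, Temp.
Union: {} ∪ {Crack, Load, Lubricant, Pressure, RPM, Torque, Voltage, Wear} ∪ {Load, Lubricant, Noise, Pressure, RPM, Temp} = {Crack, Load, Lubricant, Noise, Pressure, RPM, Temp, Torque, Voltage, Wear}.

{Crack, Load, Lubricant, Noise, Pressure, RPM, Temp, Torque, Voltage, Wear}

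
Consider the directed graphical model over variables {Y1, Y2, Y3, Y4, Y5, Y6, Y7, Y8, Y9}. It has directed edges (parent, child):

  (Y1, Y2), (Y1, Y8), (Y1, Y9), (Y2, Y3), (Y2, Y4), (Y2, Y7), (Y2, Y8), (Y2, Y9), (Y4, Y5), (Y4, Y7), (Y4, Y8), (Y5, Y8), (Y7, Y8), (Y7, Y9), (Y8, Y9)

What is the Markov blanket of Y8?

{Y1, Y2, Y4, Y5, Y7, Y9}

Recall MB(v) = parents ∪ children ∪ spouses, where spouses are the other parents of v's children.
Y8's parents: Y1, Y2, Y4, Y5, Y7.
Y8's children: Y9.
Parents of each child, excluding Y8:
  Y9: Y1, Y2, Y7
Taking the union gives {Y1, Y2, Y4, Y5, Y7, Y9}.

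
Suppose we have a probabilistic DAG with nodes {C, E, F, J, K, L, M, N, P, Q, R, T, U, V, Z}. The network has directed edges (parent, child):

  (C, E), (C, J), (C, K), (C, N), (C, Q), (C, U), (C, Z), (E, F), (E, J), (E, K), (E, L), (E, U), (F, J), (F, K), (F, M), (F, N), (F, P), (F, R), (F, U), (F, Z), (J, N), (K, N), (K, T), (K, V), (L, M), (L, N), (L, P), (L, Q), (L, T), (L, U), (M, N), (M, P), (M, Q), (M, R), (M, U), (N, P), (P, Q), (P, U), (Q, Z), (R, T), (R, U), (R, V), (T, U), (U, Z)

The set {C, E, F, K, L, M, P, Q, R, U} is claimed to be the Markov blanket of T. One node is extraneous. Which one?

Recall MB(v) = parents ∪ children ∪ spouses, where spouses are the other parents of v's children.
Pa(T) = {K, L, R}.
T's children: U.
Other parents of T's children:
  U's other parents are C, E, F, L, M, P, R.
MB(T) = {C, E, F, K, L, M, P, R, U}.
Q is neither a parent, child, nor co-parent of T, so it does not belong.

Q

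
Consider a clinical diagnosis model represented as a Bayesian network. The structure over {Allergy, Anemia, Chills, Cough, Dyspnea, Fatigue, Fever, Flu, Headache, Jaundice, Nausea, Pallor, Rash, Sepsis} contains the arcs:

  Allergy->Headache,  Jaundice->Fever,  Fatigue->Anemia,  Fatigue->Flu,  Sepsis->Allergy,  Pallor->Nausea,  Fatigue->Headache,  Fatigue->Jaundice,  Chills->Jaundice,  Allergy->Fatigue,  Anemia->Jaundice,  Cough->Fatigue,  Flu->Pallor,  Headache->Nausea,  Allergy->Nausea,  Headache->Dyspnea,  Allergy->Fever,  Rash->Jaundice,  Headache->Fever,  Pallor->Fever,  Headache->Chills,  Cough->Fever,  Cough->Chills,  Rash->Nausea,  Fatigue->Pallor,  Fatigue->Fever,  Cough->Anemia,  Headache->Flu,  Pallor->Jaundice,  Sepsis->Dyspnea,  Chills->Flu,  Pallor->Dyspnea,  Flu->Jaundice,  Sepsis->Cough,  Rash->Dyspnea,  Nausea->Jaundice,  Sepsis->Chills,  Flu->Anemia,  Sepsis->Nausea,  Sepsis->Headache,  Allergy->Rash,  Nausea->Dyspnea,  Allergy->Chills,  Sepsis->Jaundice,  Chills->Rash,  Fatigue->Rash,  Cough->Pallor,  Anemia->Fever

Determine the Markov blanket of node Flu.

{Anemia, Chills, Cough, Fatigue, Headache, Jaundice, Nausea, Pallor, Rash, Sepsis}

Flu has children Anemia, Jaundice, Pallor.
Flu has parents Chills, Fatigue, Headache.
Co-parents of Flu (other parents of its children):
  Pallor: Cough, Fatigue
  Anemia: Cough, Fatigue
  Jaundice: Anemia, Chills, Fatigue, Nausea, Pallor, Rash, Sepsis
Union: {Chills, Fatigue, Headache} ∪ {Anemia, Jaundice, Pallor} ∪ {Anemia, Chills, Cough, Fatigue, Nausea, Pallor, Rash, Sepsis} = {Anemia, Chills, Cough, Fatigue, Headache, Jaundice, Nausea, Pallor, Rash, Sepsis}.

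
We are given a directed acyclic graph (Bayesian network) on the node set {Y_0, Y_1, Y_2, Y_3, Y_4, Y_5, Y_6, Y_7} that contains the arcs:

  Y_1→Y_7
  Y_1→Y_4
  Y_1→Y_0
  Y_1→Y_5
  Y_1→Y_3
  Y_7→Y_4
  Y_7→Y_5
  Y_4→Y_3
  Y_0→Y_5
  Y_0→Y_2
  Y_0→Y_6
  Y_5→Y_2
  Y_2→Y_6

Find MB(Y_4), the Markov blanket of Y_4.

{Y_1, Y_3, Y_7}

Recall MB(v) = parents ∪ children ∪ spouses, where spouses are the other parents of v's children.
Y_4's parents: Y_1, Y_7.
Y_4 has child Y_3.
For each child, the remaining parents (spouses of Y_4):
  parents(Y_3) \ {Y_4} = {Y_1}.
Union: {Y_1, Y_7} ∪ {Y_3} ∪ {Y_1} = {Y_1, Y_3, Y_7}.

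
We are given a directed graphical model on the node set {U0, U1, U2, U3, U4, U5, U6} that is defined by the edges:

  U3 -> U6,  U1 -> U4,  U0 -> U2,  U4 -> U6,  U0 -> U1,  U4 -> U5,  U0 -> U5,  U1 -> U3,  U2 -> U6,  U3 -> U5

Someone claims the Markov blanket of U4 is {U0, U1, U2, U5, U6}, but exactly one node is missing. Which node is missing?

By definition, MB(U4) is built from U4's parents, U4's children, and the co-parents of U4.
Pa(U4) = {U1}.
Children of U4: U5, U6.
Other parents of U4's children:
  U5 also has parents U0, U3.
  U6's other parents are U2, U3.
MB(U4) = {U0, U1, U2, U3, U5, U6}.
Comparing with the claimed set, U3 is missing.

U3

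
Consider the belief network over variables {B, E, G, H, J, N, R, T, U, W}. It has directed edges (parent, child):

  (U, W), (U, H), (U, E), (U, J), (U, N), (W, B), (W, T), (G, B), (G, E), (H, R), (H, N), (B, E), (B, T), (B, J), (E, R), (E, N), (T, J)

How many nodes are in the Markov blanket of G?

4

A node's Markov blanket = Pa ∪ Ch ∪ (parents of Ch other than the node itself).
Pa(G) = {}.
Ch(G) = {B, E}.
Parents of each child, excluding G:
  B's other parent is W.
  parents(E) \ {G} = {B, U}.
MB(G) = {B, E, U, W}, which has 4 nodes.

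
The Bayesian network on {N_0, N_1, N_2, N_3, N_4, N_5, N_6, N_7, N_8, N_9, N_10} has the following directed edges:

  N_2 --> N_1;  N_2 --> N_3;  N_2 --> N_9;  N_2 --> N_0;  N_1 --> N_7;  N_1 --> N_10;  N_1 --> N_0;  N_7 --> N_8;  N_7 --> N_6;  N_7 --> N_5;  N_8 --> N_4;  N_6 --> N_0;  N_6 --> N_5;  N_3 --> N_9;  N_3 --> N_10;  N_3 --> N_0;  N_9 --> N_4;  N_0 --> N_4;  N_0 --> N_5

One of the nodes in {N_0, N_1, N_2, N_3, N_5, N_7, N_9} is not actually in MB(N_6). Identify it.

By definition, MB(N_6) is built from N_6's parents, N_6's children, and the co-parents of N_6.
N_6 has parent N_7.
N_6's children: N_0, N_5.
Parents of each child, excluding N_6:
  parents(N_0) \ {N_6} = {N_1, N_2, N_3}.
  parents(N_5) \ {N_6} = {N_0, N_7}.
MB(N_6) = {N_0, N_1, N_2, N_3, N_5, N_7}.
N_9 is neither a parent, child, nor co-parent of N_6, so it does not belong.

N_9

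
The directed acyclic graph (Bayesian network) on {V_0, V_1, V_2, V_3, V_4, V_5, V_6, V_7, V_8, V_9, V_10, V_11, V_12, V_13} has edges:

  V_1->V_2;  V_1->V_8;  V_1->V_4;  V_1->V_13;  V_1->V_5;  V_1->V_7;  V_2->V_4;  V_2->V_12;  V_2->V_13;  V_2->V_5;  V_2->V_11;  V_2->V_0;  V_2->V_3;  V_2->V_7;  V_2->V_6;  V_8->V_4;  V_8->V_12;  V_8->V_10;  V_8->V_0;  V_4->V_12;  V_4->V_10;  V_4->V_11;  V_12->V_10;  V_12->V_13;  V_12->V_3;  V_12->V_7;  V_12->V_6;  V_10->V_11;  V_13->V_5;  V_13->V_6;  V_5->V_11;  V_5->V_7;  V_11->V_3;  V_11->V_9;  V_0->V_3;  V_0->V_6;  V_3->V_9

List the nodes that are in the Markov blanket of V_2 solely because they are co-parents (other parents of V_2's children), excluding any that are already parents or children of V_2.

{V_8, V_10}

Children of V_2: V_0, V_3, V_4, V_5, V_6, V_7, V_11, V_12, V_13.
  V_4: V_1, V_8
  V_12: V_4, V_8
  V_13: V_1, V_12
  V_5: V_1, V_13
  V_11: V_4, V_5, V_10
  V_0: V_8
  V_3: V_0, V_11, V_12
  V_7: V_1, V_5, V_12
  V_6: V_0, V_12, V_13
Excluding nodes already adjacent to V_2 (V_0, V_1, V_3, V_4, V_5, V_6, V_7, V_11, V_12, V_13), the co-parent-only contribution is {V_8, V_10}.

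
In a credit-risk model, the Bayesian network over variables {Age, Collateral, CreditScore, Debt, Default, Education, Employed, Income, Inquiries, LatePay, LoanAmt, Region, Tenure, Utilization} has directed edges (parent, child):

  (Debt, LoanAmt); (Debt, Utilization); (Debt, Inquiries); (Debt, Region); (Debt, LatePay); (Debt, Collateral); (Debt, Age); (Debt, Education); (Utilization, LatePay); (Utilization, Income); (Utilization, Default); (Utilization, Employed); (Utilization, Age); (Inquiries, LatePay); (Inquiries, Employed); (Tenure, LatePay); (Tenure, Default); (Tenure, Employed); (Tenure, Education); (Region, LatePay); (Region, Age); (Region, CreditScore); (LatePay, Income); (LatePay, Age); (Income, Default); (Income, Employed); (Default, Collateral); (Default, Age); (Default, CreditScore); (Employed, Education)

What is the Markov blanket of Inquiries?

Children of Inquiries: Employed, LatePay.
Parents of Inquiries: Debt.
Parents of each child, excluding Inquiries:
  LatePay: Debt, Region, Tenure, Utilization
  Employed: Income, Tenure, Utilization
Union: {Debt} ∪ {Employed, LatePay} ∪ {Debt, Income, Region, Tenure, Utilization} = {Debt, Employed, Income, LatePay, Region, Tenure, Utilization}.

{Debt, Employed, Income, LatePay, Region, Tenure, Utilization}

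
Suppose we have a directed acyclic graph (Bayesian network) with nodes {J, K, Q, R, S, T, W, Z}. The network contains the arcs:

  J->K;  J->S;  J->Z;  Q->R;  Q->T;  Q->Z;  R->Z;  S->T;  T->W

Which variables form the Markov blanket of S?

S has parent J.
S's children: T.
Other parents of S's children:
  T's other parent is Q.
MB(S) = {J, Q, T}.

{J, Q, T}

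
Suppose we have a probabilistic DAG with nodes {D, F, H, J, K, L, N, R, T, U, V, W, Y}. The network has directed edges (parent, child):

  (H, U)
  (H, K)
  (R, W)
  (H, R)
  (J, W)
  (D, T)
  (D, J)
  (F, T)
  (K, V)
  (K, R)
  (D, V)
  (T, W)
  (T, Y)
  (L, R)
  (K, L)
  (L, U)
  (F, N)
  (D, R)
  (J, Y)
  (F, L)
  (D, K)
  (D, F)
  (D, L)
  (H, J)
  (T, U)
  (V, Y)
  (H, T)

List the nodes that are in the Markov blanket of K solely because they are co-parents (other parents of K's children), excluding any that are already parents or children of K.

Children of K: L, R, V.
  parents(L) \ {K} = {D, F}.
  R also has parents D, H, L.
  parents(V) \ {K} = {D}.
Excluding nodes already adjacent to K (D, H, L, R, V), the co-parent-only contribution is {F}.

{F}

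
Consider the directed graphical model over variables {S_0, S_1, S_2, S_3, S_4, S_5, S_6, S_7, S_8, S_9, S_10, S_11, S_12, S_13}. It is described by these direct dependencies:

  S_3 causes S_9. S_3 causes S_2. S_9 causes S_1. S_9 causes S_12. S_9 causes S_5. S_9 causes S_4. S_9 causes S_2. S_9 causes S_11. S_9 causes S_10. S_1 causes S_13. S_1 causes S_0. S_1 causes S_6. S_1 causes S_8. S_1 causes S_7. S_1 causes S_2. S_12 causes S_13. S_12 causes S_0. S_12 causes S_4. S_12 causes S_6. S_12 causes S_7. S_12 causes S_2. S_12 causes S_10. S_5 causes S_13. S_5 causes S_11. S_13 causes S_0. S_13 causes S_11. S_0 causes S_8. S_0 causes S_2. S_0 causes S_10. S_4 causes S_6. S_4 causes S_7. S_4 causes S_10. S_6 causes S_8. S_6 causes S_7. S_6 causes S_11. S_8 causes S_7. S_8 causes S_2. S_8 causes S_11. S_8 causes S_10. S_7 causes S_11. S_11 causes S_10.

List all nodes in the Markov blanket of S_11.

{S_0, S_4, S_5, S_6, S_7, S_8, S_9, S_10, S_12, S_13}

A node's Markov blanket = Pa ∪ Ch ∪ (parents of Ch other than the node itself).
Pa(S_11) = {S_5, S_6, S_7, S_8, S_9, S_13}.
S_11 has child S_10.
Parents of each child, excluding S_11:
  S_10: S_0, S_4, S_8, S_9, S_12
MB(S_11) = {S_0, S_4, S_5, S_6, S_7, S_8, S_9, S_10, S_12, S_13}.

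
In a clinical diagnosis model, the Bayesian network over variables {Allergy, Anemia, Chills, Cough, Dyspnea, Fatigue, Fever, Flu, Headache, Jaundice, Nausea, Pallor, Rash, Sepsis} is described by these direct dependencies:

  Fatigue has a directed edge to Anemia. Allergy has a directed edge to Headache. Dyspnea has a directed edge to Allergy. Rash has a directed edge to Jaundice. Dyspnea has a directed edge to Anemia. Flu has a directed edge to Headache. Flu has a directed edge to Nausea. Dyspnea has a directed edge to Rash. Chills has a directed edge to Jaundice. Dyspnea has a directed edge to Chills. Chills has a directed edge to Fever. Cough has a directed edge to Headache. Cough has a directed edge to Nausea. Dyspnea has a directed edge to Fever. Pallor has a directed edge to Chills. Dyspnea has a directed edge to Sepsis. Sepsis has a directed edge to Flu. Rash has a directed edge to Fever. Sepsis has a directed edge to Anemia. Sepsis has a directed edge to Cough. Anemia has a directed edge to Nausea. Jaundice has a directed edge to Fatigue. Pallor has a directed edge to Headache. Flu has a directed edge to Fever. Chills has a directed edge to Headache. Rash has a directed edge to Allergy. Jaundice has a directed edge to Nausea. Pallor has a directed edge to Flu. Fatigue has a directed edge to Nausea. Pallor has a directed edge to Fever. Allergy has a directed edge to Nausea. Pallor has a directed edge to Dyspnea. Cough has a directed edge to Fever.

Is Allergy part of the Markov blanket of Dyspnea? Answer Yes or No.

Allergy is a child of Dyspnea.
So Allergy ∈ MB(Dyspnea).

Yes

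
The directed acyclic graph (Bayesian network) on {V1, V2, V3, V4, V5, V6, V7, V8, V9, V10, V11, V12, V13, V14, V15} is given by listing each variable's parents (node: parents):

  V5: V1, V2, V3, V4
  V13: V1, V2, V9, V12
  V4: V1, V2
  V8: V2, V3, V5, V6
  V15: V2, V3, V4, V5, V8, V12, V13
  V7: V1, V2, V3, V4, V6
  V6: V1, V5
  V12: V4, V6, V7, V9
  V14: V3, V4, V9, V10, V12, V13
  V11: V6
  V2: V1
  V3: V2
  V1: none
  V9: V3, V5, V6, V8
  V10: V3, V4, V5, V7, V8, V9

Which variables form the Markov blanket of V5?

By definition, MB(V5) is built from V5's parents, V5's children, and the co-parents of V5.
V5 has parents V1, V2, V3, V4.
V5's children: V6, V8, V9, V10, V15.
Parents of each child, excluding V5:
  V6's other parent is V1.
  V8's other parents are V2, V3, V6.
  V9's other parents are V3, V6, V8.
  parents(V10) \ {V5} = {V3, V4, V7, V8, V9}.
  parents(V15) \ {V5} = {V2, V3, V4, V8, V12, V13}.
So the Markov blanket of V5 is {V1, V2, V3, V4, V6, V7, V8, V9, V10, V12, V13, V15}.

{V1, V2, V3, V4, V6, V7, V8, V9, V10, V12, V13, V15}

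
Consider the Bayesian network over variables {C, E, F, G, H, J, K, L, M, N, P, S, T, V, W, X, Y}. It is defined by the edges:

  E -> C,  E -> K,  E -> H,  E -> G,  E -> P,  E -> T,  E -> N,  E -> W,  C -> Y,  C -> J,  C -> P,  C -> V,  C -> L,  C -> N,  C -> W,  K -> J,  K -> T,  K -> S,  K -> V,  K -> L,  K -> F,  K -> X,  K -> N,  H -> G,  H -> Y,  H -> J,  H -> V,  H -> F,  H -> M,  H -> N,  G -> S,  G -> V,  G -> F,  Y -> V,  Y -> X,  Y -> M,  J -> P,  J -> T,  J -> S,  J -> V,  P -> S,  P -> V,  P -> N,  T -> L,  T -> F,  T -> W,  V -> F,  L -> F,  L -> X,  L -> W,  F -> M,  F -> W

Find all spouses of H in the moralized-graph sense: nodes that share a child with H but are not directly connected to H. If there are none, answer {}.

{C, K, L, P, T}

Children of H: F, G, J, M, N, V, Y.
  G also has parent E.
  parents(Y) \ {H} = {C}.
  J's other parents are C, K.
  V also has parents C, G, J, K, P, Y.
  F also has parents G, K, L, T, V.
  M's other parents are F, Y.
  parents(N) \ {H} = {C, E, K, P}.
Excluding nodes already adjacent to H (E, F, G, J, M, N, V, Y), the co-parent-only contribution is {C, K, L, P, T}.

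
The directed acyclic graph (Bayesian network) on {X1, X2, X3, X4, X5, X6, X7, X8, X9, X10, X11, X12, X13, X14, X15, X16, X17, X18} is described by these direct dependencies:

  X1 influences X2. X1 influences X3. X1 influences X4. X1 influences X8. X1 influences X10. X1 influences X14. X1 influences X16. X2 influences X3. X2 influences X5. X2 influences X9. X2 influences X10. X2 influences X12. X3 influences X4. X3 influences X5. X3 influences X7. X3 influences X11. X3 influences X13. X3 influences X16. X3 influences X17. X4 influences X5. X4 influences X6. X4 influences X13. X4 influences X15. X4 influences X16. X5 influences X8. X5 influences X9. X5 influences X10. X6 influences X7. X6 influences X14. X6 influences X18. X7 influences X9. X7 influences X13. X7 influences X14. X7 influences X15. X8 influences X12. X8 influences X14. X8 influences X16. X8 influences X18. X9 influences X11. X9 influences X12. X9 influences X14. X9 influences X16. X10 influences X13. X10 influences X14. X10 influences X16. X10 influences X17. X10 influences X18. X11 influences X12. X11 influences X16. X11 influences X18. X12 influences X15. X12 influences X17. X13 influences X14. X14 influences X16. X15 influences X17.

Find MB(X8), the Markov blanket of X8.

Parents of X8: X1, X5.
Children of X8: X12, X14, X16, X18.
Parents of each child, excluding X8:
  X12: X2, X9, X11
  X14: X1, X6, X7, X9, X10, X13
  X16: X1, X3, X4, X9, X10, X11, X14
  X18: X6, X10, X11
MB(X8) = {X1, X2, X3, X4, X5, X6, X7, X9, X10, X11, X12, X13, X14, X16, X18}.

{X1, X2, X3, X4, X5, X6, X7, X9, X10, X11, X12, X13, X14, X16, X18}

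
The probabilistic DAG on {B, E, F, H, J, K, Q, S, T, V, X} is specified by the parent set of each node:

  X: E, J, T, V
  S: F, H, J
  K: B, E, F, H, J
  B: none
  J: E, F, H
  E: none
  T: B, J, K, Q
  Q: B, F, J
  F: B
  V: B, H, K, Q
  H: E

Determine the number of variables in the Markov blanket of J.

By definition, MB(J) is built from J's parents, J's children, and the co-parents of J.
J has parents E, F, H.
Children of J: K, Q, S, T, X.
Co-parents of J (other parents of its children):
  parents(K) \ {J} = {B, E, F, H}.
  Q also has parents B, F.
  S's other parents are F, H.
  parents(T) \ {J} = {B, K, Q}.
  X also has parents E, T, V.
MB(J) = {B, E, F, H, K, Q, S, T, V, X}, which has 10 nodes.

10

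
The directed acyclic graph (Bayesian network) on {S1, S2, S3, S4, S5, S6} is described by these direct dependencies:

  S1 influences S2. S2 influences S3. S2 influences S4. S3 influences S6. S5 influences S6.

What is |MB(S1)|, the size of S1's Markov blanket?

Children of S1: S2.
S1's parents: none.
Other parents of S1's children:
  S2 has no other parent.
MB(S1) = {S2}, which has 1 node.

1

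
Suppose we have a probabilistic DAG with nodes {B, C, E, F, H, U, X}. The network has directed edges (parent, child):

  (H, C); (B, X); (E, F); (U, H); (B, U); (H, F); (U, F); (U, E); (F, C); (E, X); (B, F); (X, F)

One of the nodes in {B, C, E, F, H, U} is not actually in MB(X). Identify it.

C

Pa(X) = {B, E}.
Children of X: F.
For each child, the remaining parents (spouses of X):
  F also has parents B, E, H, U.
MB(X) = {B, E, F, H, U}.
C is neither a parent, child, nor co-parent of X, so it does not belong.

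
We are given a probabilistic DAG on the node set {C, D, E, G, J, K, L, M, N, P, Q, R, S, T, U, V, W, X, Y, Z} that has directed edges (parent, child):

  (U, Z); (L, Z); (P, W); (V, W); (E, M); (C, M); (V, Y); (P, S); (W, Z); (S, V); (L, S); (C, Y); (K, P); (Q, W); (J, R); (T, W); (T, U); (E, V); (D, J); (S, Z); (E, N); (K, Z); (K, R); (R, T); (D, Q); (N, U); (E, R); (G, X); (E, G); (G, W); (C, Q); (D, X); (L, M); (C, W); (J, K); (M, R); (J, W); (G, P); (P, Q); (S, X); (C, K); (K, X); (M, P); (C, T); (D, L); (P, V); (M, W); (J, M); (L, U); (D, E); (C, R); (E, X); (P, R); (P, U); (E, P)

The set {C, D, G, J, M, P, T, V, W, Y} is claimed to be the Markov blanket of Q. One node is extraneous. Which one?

Recall MB(v) = parents ∪ children ∪ spouses, where spouses are the other parents of v's children.
Children of Q: W.
Q's parents: C, D, P.
Parents of each child, excluding Q:
  parents(W) \ {Q} = {C, G, J, M, P, T, V}.
MB(Q) = {C, D, G, J, M, P, T, V, W}.
Y is neither a parent, child, nor co-parent of Q, so it does not belong.

Y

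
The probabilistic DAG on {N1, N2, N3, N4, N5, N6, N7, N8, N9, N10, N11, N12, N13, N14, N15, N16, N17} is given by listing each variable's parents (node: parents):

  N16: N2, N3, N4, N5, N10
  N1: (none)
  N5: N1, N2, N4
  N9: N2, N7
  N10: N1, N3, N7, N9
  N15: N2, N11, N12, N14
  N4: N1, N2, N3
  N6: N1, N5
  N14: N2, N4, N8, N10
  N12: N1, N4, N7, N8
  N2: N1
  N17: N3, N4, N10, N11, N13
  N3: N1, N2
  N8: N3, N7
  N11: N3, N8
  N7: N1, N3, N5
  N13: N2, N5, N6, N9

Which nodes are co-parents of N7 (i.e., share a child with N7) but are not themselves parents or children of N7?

Children of N7: N8, N9, N10, N12.
  N8 also has parent N3.
  parents(N9) \ {N7} = {N2}.
  N10 also has parents N1, N3, N9.
  N12's other parents are N1, N4, N8.
Excluding nodes already adjacent to N7 (N1, N3, N5, N8, N9, N10, N12), the co-parent-only contribution is {N2, N4}.

{N2, N4}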